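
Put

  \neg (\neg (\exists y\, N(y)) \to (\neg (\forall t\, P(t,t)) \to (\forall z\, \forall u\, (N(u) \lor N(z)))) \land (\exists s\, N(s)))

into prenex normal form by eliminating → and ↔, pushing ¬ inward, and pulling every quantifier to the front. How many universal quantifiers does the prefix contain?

2

First replace A → B with ¬A ∨ B.
  \neg (\neg \neg (\exists y\, N(y)) \lor (\neg \neg (\forall t\, P(t,t)) \lor (\forall z\, \forall u\, (N(u) \lor N(z)))) \land (\exists s\, N(s)))
Push ¬ through the quantifiers and connectives to reach negation normal form:
  (\forall y\, \neg N(y)) \land ((\exists t\, \neg P(t,t)) \land (\exists z\, \exists u\, (\neg N(u) \land \neg N(z))) \lor (\forall s\, \neg N(s)))
All bound variables are already distinct, so no renaming is needed.
Extract every quantifier outward, since the variables are now distinct and don't occur free across branches:
  \forall y\, \exists t\, \exists z\, \exists u\, \forall s\, (\neg N(y) \land (\neg P(t,t) \land \neg N(u) \land \neg N(z) \lor \neg N(s)))
The prefix is \forall y \exists t \exists z \exists u \forall s: 2 universal, 3 existential.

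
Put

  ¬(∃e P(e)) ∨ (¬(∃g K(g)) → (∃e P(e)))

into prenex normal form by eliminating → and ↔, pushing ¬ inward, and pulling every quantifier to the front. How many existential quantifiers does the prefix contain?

2

First replace A → B with ¬A ∨ B.
  ¬(∃e P(e)) ∨ ¬¬(∃g K(g)) ∨ (∃e P(e))
Move each ¬ inward, flipping quantifiers it crosses:
  (∀e ¬P(e)) ∨ (∃g K(g)) ∨ (∃e P(e))
Standardize variables apart so no two quantifiers bind the same name: e↦x1.
  (∀e ¬P(e)) ∨ (∃g K(g)) ∨ (∃x1 P(x1))
Finally move all quantifiers to the prefix:
  ∀e ∃g ∃x1 (¬P(e) ∨ K(g) ∨ P(x1))
The prefix is ∀e ∃g ∃x1: 1 universal, 2 existential.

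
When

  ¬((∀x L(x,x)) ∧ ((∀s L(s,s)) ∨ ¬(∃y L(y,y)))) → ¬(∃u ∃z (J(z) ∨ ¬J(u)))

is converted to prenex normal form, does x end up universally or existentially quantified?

universal

Rewrite implications/biconditionals: A → B as ¬A ∨ B.
  ¬¬((∀x L(x,x)) ∧ ((∀s L(s,s)) ∨ ¬(∃y L(y,y)))) ∨ ¬(∃u ∃z (J(z) ∨ ¬J(u)))
Push ¬ through the quantifiers and connectives to reach negation normal form:
  (∀x L(x,x)) ∧ ((∀s L(s,s)) ∨ (∀y ¬L(y,y))) ∨ (∀u ∀z (¬J(z) ∧ J(u)))
Extract every quantifier outward, since the variables are now distinct and don't occur free across branches:
  ∀x ∀s ∀y ∀u ∀z (L(x,x) ∧ (L(s,s) ∨ ¬L(y,y)) ∨ ¬J(z) ∧ J(u))
The quantifier ∀x sits under an even number of negations (counting the antecedent side of each →), so it remains universal.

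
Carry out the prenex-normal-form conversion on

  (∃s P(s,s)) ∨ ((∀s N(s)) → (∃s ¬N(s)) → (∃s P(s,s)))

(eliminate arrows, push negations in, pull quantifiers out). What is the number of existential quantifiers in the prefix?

First replace A → B with ¬A ∨ B.
  (∃s P(s,s)) ∨ ¬(∀s N(s)) ∨ ¬(∃s ¬N(s)) ∨ (∃s P(s,s))
Push ¬ through the quantifiers and connectives to reach negation normal form:
  (∃s P(s,s)) ∨ (∃s ¬N(s)) ∨ (∀s N(s)) ∨ (∃s P(s,s))
Rename bound variables to avoid capture: s↦u, s↦a, s↦y.
  (∃s P(s,s)) ∨ (∃u ¬N(u)) ∨ (∀a N(a)) ∨ (∃y P(y,y))
Finally move all quantifiers to the prefix:
  ∃s ∃u ∀a ∃y (P(s,s) ∨ ¬N(u) ∨ N(a) ∨ P(y,y))
The prefix is ∃s ∃u ∀a ∃y: 1 universal, 3 existential.

3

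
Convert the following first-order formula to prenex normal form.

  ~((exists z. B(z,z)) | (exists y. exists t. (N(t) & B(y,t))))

Move each ¬ inward, flipping quantifiers it crosses:
  (forall z. ~B(z,z)) & (forall y. forall t. (~N(t) | ~B(y,t)))
All bound variables are already distinct, so no renaming is needed.
Finally move all quantifiers to the prefix:
  forall z. forall y. forall t. (~B(z,z) & (~N(t) | ~B(y,t)))

forall z. forall y. forall t. (~B(z,z) & (~N(t) | ~B(y,t)))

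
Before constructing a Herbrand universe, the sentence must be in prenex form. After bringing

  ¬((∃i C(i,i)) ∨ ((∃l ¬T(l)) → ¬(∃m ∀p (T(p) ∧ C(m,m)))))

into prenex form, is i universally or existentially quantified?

Rewrite implications/biconditionals: A → B as ¬A ∨ B.
  ¬((∃i C(i,i)) ∨ ¬(∃l ¬T(l)) ∨ ¬(∃m ∀p (T(p) ∧ C(m,m))))
Drive negations inward (¬∀x A ≡ ∃x ¬A, ¬∃x A ≡ ∀x ¬A, De Morgan for ∧/∨):
  (∀i ¬C(i,i)) ∧ (∃l ¬T(l)) ∧ (∃m ∀p (T(p) ∧ C(m,m)))
All bound variables are already distinct, so no renaming is needed.
Extract every quantifier outward, since the variables are now distinct and don't occur free across branches:
  ∀i ∃l ∃m ∀p (¬C(i,i) ∧ ¬T(l) ∧ T(p) ∧ C(m,m))
The quantifier ∃i sits under an odd number of negations (counting the antecedent side of each →), so it flips to ∀i.

universal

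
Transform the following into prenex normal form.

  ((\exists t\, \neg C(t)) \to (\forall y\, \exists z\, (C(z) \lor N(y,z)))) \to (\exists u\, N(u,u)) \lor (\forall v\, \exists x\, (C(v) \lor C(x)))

First replace A → B with ¬A ∨ B.
  \neg (\neg (\exists t\, \neg C(t)) \lor (\forall y\, \exists z\, (C(z) \lor N(y,z)))) \lor (\exists u\, N(u,u)) \lor (\forall v\, \exists x\, (C(v) \lor C(x)))
Push ¬ through the quantifiers and connectives to reach negation normal form:
  (\exists t\, \neg C(t)) \land (\exists y\, \forall z\, (\neg C(z) \land \neg N(y,z))) \lor (\exists u\, N(u,u)) \lor (\forall v\, \exists x\, (C(v) \lor C(x)))
All bound variables are already distinct, so no renaming is needed.
Extract every quantifier outward, since the variables are now distinct and don't occur free across branches:
  \exists t\, \exists y\, \forall z\, \exists u\, \forall v\, \exists x\, (\neg C(t) \land \neg C(z) \land \neg N(y,z) \lor N(u,u) \lor C(v) \lor C(x))

\exists t\, \exists y\, \forall z\, \exists u\, \forall v\, \exists x\, (\neg C(t) \land \neg C(z) \land \neg N(y,z) \lor N(u,u) \lor C(v) \lor C(x))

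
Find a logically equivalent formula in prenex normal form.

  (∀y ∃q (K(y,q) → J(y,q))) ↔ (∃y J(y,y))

First replace A → B with ¬A ∨ B; A ↔ B as (¬A ∨ B) ∧ (¬B ∨ A).
  (¬(∀y ∃q (¬K(y,q) ∨ J(y,q))) ∨ (∃y J(y,y))) ∧ (¬(∃y J(y,y)) ∨ (∀y ∃q (¬K(y,q) ∨ J(y,q))))
Move each ¬ inward, flipping quantifiers it crosses:
  ((∃y ∀q (K(y,q) ∧ ¬J(y,q))) ∨ (∃y J(y,y))) ∧ ((∀y ¬J(y,y)) ∨ (∀y ∃q (¬K(y,q) ∨ J(y,q))))
Rename bound variables to avoid capture: y↦u1, y↦c, y↦x1, q↦p.
  ((∃y ∀q (K(y,q) ∧ ¬J(y,q))) ∨ (∃u1 J(u1,u1))) ∧ ((∀c ¬J(c,c)) ∨ (∀x1 ∃p (¬K(x1,p) ∨ J(x1,p))))
Extract every quantifier outward, since the variables are now distinct and don't occur free across branches:
  ∃y ∀q ∃u1 ∀c ∀x1 ∃p ((K(y,q) ∧ ¬J(y,q) ∨ J(u1,u1)) ∧ (¬J(c,c) ∨ ¬K(x1,p) ∨ J(x1,p)))

∃y ∀q ∃u1 ∀c ∀x1 ∃p ((K(y,q) ∧ ¬J(y,q) ∨ J(u1,u1)) ∧ (¬J(c,c) ∨ ¬K(x1,p) ∨ J(x1,p)))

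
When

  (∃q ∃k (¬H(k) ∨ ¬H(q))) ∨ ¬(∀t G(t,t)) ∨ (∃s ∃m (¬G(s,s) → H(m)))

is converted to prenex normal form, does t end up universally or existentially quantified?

Eliminate → and ↔ using ¬ and ∨.
  (∃q ∃k (¬H(k) ∨ ¬H(q))) ∨ ¬(∀t G(t,t)) ∨ (∃s ∃m (¬¬G(s,s) ∨ H(m)))
Move each ¬ inward, flipping quantifiers it crosses:
  (∃q ∃k (¬H(k) ∨ ¬H(q))) ∨ (∃t ¬G(t,t)) ∨ (∃s ∃m (G(s,s) ∨ H(m)))
Finally move all quantifiers to the prefix:
  ∃q ∃k ∃t ∃s ∃m (¬H(k) ∨ ¬H(q) ∨ ¬G(t,t) ∨ G(s,s) ∨ H(m))
The quantifier ∀t sits under an odd number of negations (counting the antecedent side of each →), so it flips to ∃t.

existential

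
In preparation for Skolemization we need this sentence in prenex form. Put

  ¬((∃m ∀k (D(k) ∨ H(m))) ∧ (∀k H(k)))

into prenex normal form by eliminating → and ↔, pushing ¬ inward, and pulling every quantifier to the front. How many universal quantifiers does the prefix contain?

1

Drive negations inward (¬∀x A ≡ ∃x ¬A, ¬∃x A ≡ ∀x ¬A, De Morgan for ∧/∨):
  (∀m ∃k (¬D(k) ∧ ¬H(m))) ∨ (∃k ¬H(k))
Rename bound variables to avoid capture: k↦w.
  (∀m ∃k (¬D(k) ∧ ¬H(m))) ∨ (∃w ¬H(w))
Pull the quantifiers to the front (each side's bound variable is not free in the other side):
  ∀m ∃k ∃w (¬D(k) ∧ ¬H(m) ∨ ¬H(w))
The prefix is ∀m ∃k ∃w: 1 universal, 2 existential.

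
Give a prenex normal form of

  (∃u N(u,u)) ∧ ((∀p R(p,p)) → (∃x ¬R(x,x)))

∃u ∃p ∃x (N(u,u) ∧ (¬R(p,p) ∨ ¬R(x,x)))

First replace A → B with ¬A ∨ B.
  (∃u N(u,u)) ∧ (¬(∀p R(p,p)) ∨ (∃x ¬R(x,x)))
Move each ¬ inward, flipping quantifiers it crosses:
  (∃u N(u,u)) ∧ ((∃p ¬R(p,p)) ∨ (∃x ¬R(x,x)))
All bound variables are already distinct, so no renaming is needed.
Extract every quantifier outward, since the variables are now distinct and don't occur free across branches:
  ∃u ∃p ∃x (N(u,u) ∧ (¬R(p,p) ∨ ¬R(x,x)))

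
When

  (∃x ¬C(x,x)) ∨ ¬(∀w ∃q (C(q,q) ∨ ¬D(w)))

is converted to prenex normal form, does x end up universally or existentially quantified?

existential

Push ¬ through the quantifiers and connectives to reach negation normal form:
  (∃x ¬C(x,x)) ∨ (∃w ∀q (¬C(q,q) ∧ D(w)))
Pull the quantifiers to the front (each side's bound variable is not free in the other side):
  ∃x ∃w ∀q (¬C(x,x) ∨ ¬C(q,q) ∧ D(w))
The quantifier ∃x sits under an even number of negations, so it remains existential.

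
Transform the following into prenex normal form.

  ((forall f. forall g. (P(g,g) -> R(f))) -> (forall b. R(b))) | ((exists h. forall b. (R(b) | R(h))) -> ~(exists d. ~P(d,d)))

exists f. exists g. forall b. forall h. exists y. forall d. (P(g,g) & ~R(f) | R(b) | ~R(y) & ~R(h) | P(d,d))

Rewrite implications/biconditionals: A → B as ¬A ∨ B.
  ~(forall f. forall g. (~P(g,g) | R(f))) | (forall b. R(b)) | ~(exists h. forall b. (R(b) | R(h))) | ~(exists d. ~P(d,d))
Drive negations inward (¬∀x A ≡ ∃x ¬A, ¬∃x A ≡ ∀x ¬A, De Morgan for ∧/∨):
  (exists f. exists g. (P(g,g) & ~R(f))) | (forall b. R(b)) | (forall h. exists b. (~R(b) & ~R(h))) | (forall d. P(d,d))
Standardize variables apart so no two quantifiers bind the same name: b↦y.
  (exists f. exists g. (P(g,g) & ~R(f))) | (forall b. R(b)) | (forall h. exists y. (~R(y) & ~R(h))) | (forall d. P(d,d))
Finally move all quantifiers to the prefix:
  exists f. exists g. forall b. forall h. exists y. forall d. (P(g,g) & ~R(f) | R(b) | ~R(y) & ~R(h) | P(d,d))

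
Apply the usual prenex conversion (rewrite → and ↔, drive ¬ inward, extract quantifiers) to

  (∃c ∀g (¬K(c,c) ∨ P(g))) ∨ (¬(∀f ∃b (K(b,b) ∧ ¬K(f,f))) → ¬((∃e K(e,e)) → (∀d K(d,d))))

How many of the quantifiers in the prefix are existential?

First replace A → B with ¬A ∨ B.
  (∃c ∀g (¬K(c,c) ∨ P(g))) ∨ ¬¬(∀f ∃b (K(b,b) ∧ ¬K(f,f))) ∨ ¬(¬(∃e K(e,e)) ∨ (∀d K(d,d)))
Move each ¬ inward, flipping quantifiers it crosses:
  (∃c ∀g (¬K(c,c) ∨ P(g))) ∨ (∀f ∃b (K(b,b) ∧ ¬K(f,f))) ∨ (∃e K(e,e)) ∧ (∃d ¬K(d,d))
All bound variables are already distinct, so no renaming is needed.
Extract every quantifier outward, since the variables are now distinct and don't occur free across branches:
  ∃c ∀g ∀f ∃b ∃e ∃d (¬K(c,c) ∨ P(g) ∨ K(b,b) ∧ ¬K(f,f) ∨ K(e,e) ∧ ¬K(d,d))
The prefix is ∃c ∀g ∀f ∃b ∃e ∃d: 2 universal, 4 existential.

4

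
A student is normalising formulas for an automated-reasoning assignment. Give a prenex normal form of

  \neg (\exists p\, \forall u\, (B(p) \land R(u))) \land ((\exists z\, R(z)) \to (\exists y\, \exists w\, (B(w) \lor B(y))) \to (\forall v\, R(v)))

First replace A → B with ¬A ∨ B.
  \neg (\exists p\, \forall u\, (B(p) \land R(u))) \land (\neg (\exists z\, R(z)) \lor \neg (\exists y\, \exists w\, (B(w) \lor B(y))) \lor (\forall v\, R(v)))
Move each ¬ inward, flipping quantifiers it crosses:
  (\forall p\, \exists u\, (\neg B(p) \lor \neg R(u))) \land ((\forall z\, \neg R(z)) \lor (\forall y\, \forall w\, (\neg B(w) \land \neg B(y))) \lor (\forall v\, R(v)))
All bound variables are already distinct, so no renaming is needed.
Pull the quantifiers to the front (each side's bound variable is not free in the other side):
  \forall p\, \exists u\, \forall z\, \forall y\, \forall w\, \forall v\, ((\neg B(p) \lor \neg R(u)) \land (\neg R(z) \lor \neg B(w) \land \neg B(y) \lor R(v)))

\forall p\, \exists u\, \forall z\, \forall y\, \forall w\, \forall v\, ((\neg B(p) \lor \neg R(u)) \land (\neg R(z) \lor \neg B(w) \land \neg B(y) \lor R(v)))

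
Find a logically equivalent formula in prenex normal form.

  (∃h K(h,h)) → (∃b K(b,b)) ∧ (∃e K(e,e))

Eliminate → and ↔ using ¬ and ∨.
  ¬(∃h K(h,h)) ∨ (∃b K(b,b)) ∧ (∃e K(e,e))
Drive negations inward (¬∀x A ≡ ∃x ¬A, ¬∃x A ≡ ∀x ¬A, De Morgan for ∧/∨):
  (∀h ¬K(h,h)) ∨ (∃b K(b,b)) ∧ (∃e K(e,e))
Finally move all quantifiers to the prefix:
  ∀h ∃b ∃e (¬K(h,h) ∨ K(b,b) ∧ K(e,e))

∀h ∃b ∃e (¬K(h,h) ∨ K(b,b) ∧ K(e,e))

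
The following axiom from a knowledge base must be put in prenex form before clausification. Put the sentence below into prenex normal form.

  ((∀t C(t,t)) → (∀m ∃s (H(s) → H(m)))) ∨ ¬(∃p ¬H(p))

∃t ∀m ∃s ∀p (¬C(t,t) ∨ ¬H(s) ∨ H(m) ∨ H(p))

Eliminate → and ↔ using ¬ and ∨.
  ¬(∀t C(t,t)) ∨ (∀m ∃s (¬H(s) ∨ H(m))) ∨ ¬(∃p ¬H(p))
Push ¬ through the quantifiers and connectives to reach negation normal form:
  (∃t ¬C(t,t)) ∨ (∀m ∃s (¬H(s) ∨ H(m))) ∨ (∀p H(p))
Finally move all quantifiers to the prefix:
  ∃t ∀m ∃s ∀p (¬C(t,t) ∨ ¬H(s) ∨ H(m) ∨ H(p))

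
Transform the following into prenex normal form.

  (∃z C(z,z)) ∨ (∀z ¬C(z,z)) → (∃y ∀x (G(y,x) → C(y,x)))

Rewrite implications/biconditionals: A → B as ¬A ∨ B.
  ¬((∃z C(z,z)) ∨ (∀z ¬C(z,z))) ∨ (∃y ∀x (¬G(y,x) ∨ C(y,x)))
Move each ¬ inward, flipping quantifiers it crosses:
  (∀z ¬C(z,z)) ∧ (∃z C(z,z)) ∨ (∃y ∀x (¬G(y,x) ∨ C(y,x)))
Standardize variables apart so no two quantifiers bind the same name: z↦c.
  (∀z ¬C(z,z)) ∧ (∃c C(c,c)) ∨ (∃y ∀x (¬G(y,x) ∨ C(y,x)))
Extract every quantifier outward, since the variables are now distinct and don't occur free across branches:
  ∀z ∃c ∃y ∀x (¬C(z,z) ∧ C(c,c) ∨ ¬G(y,x) ∨ C(y,x))

∀z ∃c ∃y ∀x (¬C(z,z) ∧ C(c,c) ∨ ¬G(y,x) ∨ C(y,x))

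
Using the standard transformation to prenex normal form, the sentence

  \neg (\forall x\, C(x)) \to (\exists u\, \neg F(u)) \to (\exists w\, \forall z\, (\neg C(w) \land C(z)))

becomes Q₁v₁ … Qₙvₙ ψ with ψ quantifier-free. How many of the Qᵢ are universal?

Eliminate → and ↔ using ¬ and ∨.
  \neg \neg (\forall x\, C(x)) \lor \neg (\exists u\, \neg F(u)) \lor (\exists w\, \forall z\, (\neg C(w) \land C(z)))
Drive negations inward (¬∀x A ≡ ∃x ¬A, ¬∃x A ≡ ∀x ¬A, De Morgan for ∧/∨):
  (\forall x\, C(x)) \lor (\forall u\, F(u)) \lor (\exists w\, \forall z\, (\neg C(w) \land C(z)))
Pull the quantifiers to the front (each side's bound variable is not free in the other side):
  \forall x\, \forall u\, \exists w\, \forall z\, (C(x) \lor F(u) \lor \neg C(w) \land C(z))
The prefix is \forall x \forall u \exists w \forall z: 3 universal, 1 existential.

3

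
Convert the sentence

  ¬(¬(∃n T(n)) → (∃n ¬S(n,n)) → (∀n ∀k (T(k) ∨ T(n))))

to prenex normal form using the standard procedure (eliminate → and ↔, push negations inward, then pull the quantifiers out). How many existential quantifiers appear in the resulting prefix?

First replace A → B with ¬A ∨ B.
  ¬(¬¬(∃n T(n)) ∨ ¬(∃n ¬S(n,n)) ∨ (∀n ∀k (T(k) ∨ T(n))))
Push ¬ through the quantifiers and connectives to reach negation normal form:
  (∀n ¬T(n)) ∧ (∃n ¬S(n,n)) ∧ (∃n ∃k (¬T(k) ∧ ¬T(n)))
Standardize variables apart so no two quantifiers bind the same name: n↦s, n↦q.
  (∀n ¬T(n)) ∧ (∃s ¬S(s,s)) ∧ (∃q ∃k (¬T(k) ∧ ¬T(q)))
Finally move all quantifiers to the prefix:
  ∀n ∃s ∃q ∃k (¬T(n) ∧ ¬S(s,s) ∧ ¬T(k) ∧ ¬T(q))
The prefix is ∀n ∃s ∃q ∃k: 1 universal, 3 existential.

3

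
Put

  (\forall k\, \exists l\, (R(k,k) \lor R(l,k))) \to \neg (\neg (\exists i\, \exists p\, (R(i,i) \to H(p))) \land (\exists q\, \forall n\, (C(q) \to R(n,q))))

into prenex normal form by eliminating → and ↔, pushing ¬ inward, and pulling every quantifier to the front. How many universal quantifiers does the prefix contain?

Rewrite implications/biconditionals: A → B as ¬A ∨ B.
  \neg (\forall k\, \exists l\, (R(k,k) \lor R(l,k))) \lor \neg (\neg (\exists i\, \exists p\, (\neg R(i,i) \lor H(p))) \land (\exists q\, \forall n\, (\neg C(q) \lor R(n,q))))
Drive negations inward (¬∀x A ≡ ∃x ¬A, ¬∃x A ≡ ∀x ¬A, De Morgan for ∧/∨):
  (\exists k\, \forall l\, (\neg R(k,k) \land \neg R(l,k))) \lor (\exists i\, \exists p\, (\neg R(i,i) \lor H(p))) \lor (\forall q\, \exists n\, (C(q) \land \neg R(n,q)))
All bound variables are already distinct, so no renaming is needed.
Finally move all quantifiers to the prefix:
  \exists k\, \forall l\, \exists i\, \exists p\, \forall q\, \exists n\, (\neg R(k,k) \land \neg R(l,k) \lor \neg R(i,i) \lor H(p) \lor C(q) \land \neg R(n,q))
The prefix is \exists k \forall l \exists i \exists p \forall q \exists n: 2 universal, 4 existential.

2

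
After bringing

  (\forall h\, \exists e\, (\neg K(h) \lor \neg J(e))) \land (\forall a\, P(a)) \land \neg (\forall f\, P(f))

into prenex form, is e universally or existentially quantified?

Push ¬ through the quantifiers and connectives to reach negation normal form:
  (\forall h\, \exists e\, (\neg K(h) \lor \neg J(e))) \land (\forall a\, P(a)) \land (\exists f\, \neg P(f))
All bound variables are already distinct, so no renaming is needed.
Pull the quantifiers to the front (each side's bound variable is not free in the other side):
  \forall h\, \exists e\, \forall a\, \exists f\, ((\neg K(h) \lor \neg J(e)) \land P(a) \land \neg P(f))
The quantifier \exists e sits under an even number of negations, so it remains existential.

existential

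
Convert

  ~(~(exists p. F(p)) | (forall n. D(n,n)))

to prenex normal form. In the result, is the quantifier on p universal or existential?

Push ¬ through the quantifiers and connectives to reach negation normal form:
  (exists p. F(p)) & (exists n. ~D(n,n))
Pull the quantifiers to the front (each side's bound variable is not free in the other side):
  exists p. exists n. (F(p) & ~D(n,n))
The quantifier exists p sits under an even number of negations, so it remains existential.

existential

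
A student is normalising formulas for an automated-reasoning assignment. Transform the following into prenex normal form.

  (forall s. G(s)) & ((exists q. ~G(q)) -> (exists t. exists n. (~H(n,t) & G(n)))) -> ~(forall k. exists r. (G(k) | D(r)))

First replace A → B with ¬A ∨ B.
  ~((forall s. G(s)) & (~(exists q. ~G(q)) | (exists t. exists n. (~H(n,t) & G(n))))) | ~(forall k. exists r. (G(k) | D(r)))
Drive negations inward (¬∀x A ≡ ∃x ¬A, ¬∃x A ≡ ∀x ¬A, De Morgan for ∧/∨):
  (exists s. ~G(s)) | (exists q. ~G(q)) & (forall t. forall n. (H(n,t) | ~G(n))) | (exists k. forall r. (~G(k) & ~D(r)))
Extract every quantifier outward, since the variables are now distinct and don't occur free across branches:
  exists s. exists q. forall t. forall n. exists k. forall r. (~G(s) | ~G(q) & (H(n,t) | ~G(n)) | ~G(k) & ~D(r))

exists s. exists q. forall t. forall n. exists k. forall r. (~G(s) | ~G(q) & (H(n,t) | ~G(n)) | ~G(k) & ~D(r))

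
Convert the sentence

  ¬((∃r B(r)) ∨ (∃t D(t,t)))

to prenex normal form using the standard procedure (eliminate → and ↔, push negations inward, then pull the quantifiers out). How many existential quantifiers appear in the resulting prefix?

0

Push ¬ through the quantifiers and connectives to reach negation normal form:
  (∀r ¬B(r)) ∧ (∀t ¬D(t,t))
Extract every quantifier outward, since the variables are now distinct and don't occur free across branches:
  ∀r ∀t (¬B(r) ∧ ¬D(t,t))
The prefix is ∀r ∀t: 2 universal, 0 existential.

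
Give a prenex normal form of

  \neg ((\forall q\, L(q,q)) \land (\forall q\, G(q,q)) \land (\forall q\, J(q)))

Move each ¬ inward, flipping quantifiers it crosses:
  (\exists q\, \neg L(q,q)) \lor (\exists q\, \neg G(q,q)) \lor (\exists q\, \neg J(q))
Standardize variables apart so no two quantifiers bind the same name: q↦u1, q↦s.
  (\exists q\, \neg L(q,q)) \lor (\exists u1\, \neg G(u1,u1)) \lor (\exists s\, \neg J(s))
Pull the quantifiers to the front (each side's bound variable is not free in the other side):
  \exists q\, \exists u1\, \exists s\, (\neg L(q,q) \lor \neg G(u1,u1) \lor \neg J(s))

\exists q\, \exists u1\, \exists s\, (\neg L(q,q) \lor \neg G(u1,u1) \lor \neg J(s))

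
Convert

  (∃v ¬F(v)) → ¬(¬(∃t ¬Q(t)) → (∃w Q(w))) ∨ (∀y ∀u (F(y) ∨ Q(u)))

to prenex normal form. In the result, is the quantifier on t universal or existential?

Eliminate → and ↔ using ¬ and ∨.
  ¬(∃v ¬F(v)) ∨ ¬(¬¬(∃t ¬Q(t)) ∨ (∃w Q(w))) ∨ (∀y ∀u (F(y) ∨ Q(u)))
Drive negations inward (¬∀x A ≡ ∃x ¬A, ¬∃x A ≡ ∀x ¬A, De Morgan for ∧/∨):
  (∀v F(v)) ∨ (∀t Q(t)) ∧ (∀w ¬Q(w)) ∨ (∀y ∀u (F(y) ∨ Q(u)))
Extract every quantifier outward, since the variables are now distinct and don't occur free across branches:
  ∀v ∀t ∀w ∀y ∀u (F(v) ∨ Q(t) ∧ ¬Q(w) ∨ F(y) ∨ Q(u))
The quantifier ∃t sits under an odd number of negations (counting the antecedent side of each →), so it flips to ∀t.

universal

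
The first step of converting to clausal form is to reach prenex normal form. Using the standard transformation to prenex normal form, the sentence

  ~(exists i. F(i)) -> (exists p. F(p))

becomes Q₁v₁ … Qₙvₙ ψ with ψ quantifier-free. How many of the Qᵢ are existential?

2

Eliminate → and ↔ using ¬ and ∨.
  ~~(exists i. F(i)) | (exists p. F(p))
Push ¬ through the quantifiers and connectives to reach negation normal form:
  (exists i. F(i)) | (exists p. F(p))
All bound variables are already distinct, so no renaming is needed.
Pull the quantifiers to the front (each side's bound variable is not free in the other side):
  exists i. exists p. (F(i) | F(p))
The prefix is exists i exists p: 0 universal, 2 existential.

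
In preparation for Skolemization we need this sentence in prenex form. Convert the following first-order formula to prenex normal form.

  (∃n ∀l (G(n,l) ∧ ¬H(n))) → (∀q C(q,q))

∀n ∃l ∀q (¬G(n,l) ∨ H(n) ∨ C(q,q))

Eliminate → and ↔ using ¬ and ∨.
  ¬(∃n ∀l (G(n,l) ∧ ¬H(n))) ∨ (∀q C(q,q))
Move each ¬ inward, flipping quantifiers it crosses:
  (∀n ∃l (¬G(n,l) ∨ H(n))) ∨ (∀q C(q,q))
Finally move all quantifiers to the prefix:
  ∀n ∃l ∀q (¬G(n,l) ∨ H(n) ∨ C(q,q))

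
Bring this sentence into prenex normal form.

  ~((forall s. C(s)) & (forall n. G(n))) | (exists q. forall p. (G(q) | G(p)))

Drive negations inward (¬∀x A ≡ ∃x ¬A, ¬∃x A ≡ ∀x ¬A, De Morgan for ∧/∨):
  (exists s. ~C(s)) | (exists n. ~G(n)) | (exists q. forall p. (G(q) | G(p)))
Finally move all quantifiers to the prefix:
  exists s. exists n. exists q. forall p. (~C(s) | ~G(n) | G(q) | G(p))

exists s. exists n. exists q. forall p. (~C(s) | ~G(n) | G(q) | G(p))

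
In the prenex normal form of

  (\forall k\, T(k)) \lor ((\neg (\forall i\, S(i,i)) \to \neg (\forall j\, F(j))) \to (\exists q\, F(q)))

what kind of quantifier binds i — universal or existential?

existential

First replace A → B with ¬A ∨ B.
  (\forall k\, T(k)) \lor \neg (\neg \neg (\forall i\, S(i,i)) \lor \neg (\forall j\, F(j))) \lor (\exists q\, F(q))
Move each ¬ inward, flipping quantifiers it crosses:
  (\forall k\, T(k)) \lor (\exists i\, \neg S(i,i)) \land (\forall j\, F(j)) \lor (\exists q\, F(q))
All bound variables are already distinct, so no renaming is needed.
Pull the quantifiers to the front (each side's bound variable is not free in the other side):
  \forall k\, \exists i\, \forall j\, \exists q\, (T(k) \lor \neg S(i,i) \land F(j) \lor F(q))
The quantifier \forall i sits under an odd number of negations (counting the antecedent side of each →), so it flips to \exists i.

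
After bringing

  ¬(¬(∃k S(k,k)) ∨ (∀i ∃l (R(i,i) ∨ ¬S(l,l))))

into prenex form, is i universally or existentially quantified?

Push ¬ through the quantifiers and connectives to reach negation normal form:
  (∃k S(k,k)) ∧ (∃i ∀l (¬R(i,i) ∧ S(l,l)))
All bound variables are already distinct, so no renaming is needed.
Finally move all quantifiers to the prefix:
  ∃k ∃i ∀l (S(k,k) ∧ ¬R(i,i) ∧ S(l,l))
The quantifier ∀i sits under an odd number of negations, so it flips to ∃i.

existential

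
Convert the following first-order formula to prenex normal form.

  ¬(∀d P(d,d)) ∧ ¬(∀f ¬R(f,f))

Drive negations inward (¬∀x A ≡ ∃x ¬A, ¬∃x A ≡ ∀x ¬A, De Morgan for ∧/∨):
  (∃d ¬P(d,d)) ∧ (∃f R(f,f))
Extract every quantifier outward, since the variables are now distinct and don't occur free across branches:
  ∃d ∃f (¬P(d,d) ∧ R(f,f))

∃d ∃f (¬P(d,d) ∧ R(f,f))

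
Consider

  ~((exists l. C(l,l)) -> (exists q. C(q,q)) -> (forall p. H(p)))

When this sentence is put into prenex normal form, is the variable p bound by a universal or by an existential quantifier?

First replace A → B with ¬A ∨ B.
  ~(~(exists l. C(l,l)) | ~(exists q. C(q,q)) | (forall p. H(p)))
Move each ¬ inward, flipping quantifiers it crosses:
  (exists l. C(l,l)) & (exists q. C(q,q)) & (exists p. ~H(p))
All bound variables are already distinct, so no renaming is needed.
Finally move all quantifiers to the prefix:
  exists l. exists q. exists p. (C(l,l) & C(q,q) & ~H(p))
The quantifier forall p sits under an odd number of negations (counting the antecedent side of each →), so it flips to exists p.

existential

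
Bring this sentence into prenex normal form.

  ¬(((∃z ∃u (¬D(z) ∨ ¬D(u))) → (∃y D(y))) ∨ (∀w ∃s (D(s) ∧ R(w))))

∃z ∃u ∀y ∃w ∀s ((¬D(z) ∨ ¬D(u)) ∧ ¬D(y) ∧ (¬D(s) ∨ ¬R(w)))

First replace A → B with ¬A ∨ B.
  ¬(¬(∃z ∃u (¬D(z) ∨ ¬D(u))) ∨ (∃y D(y)) ∨ (∀w ∃s (D(s) ∧ R(w))))
Push ¬ through the quantifiers and connectives to reach negation normal form:
  (∃z ∃u (¬D(z) ∨ ¬D(u))) ∧ (∀y ¬D(y)) ∧ (∃w ∀s (¬D(s) ∨ ¬R(w)))
All bound variables are already distinct, so no renaming is needed.
Finally move all quantifiers to the prefix:
  ∃z ∃u ∀y ∃w ∀s ((¬D(z) ∨ ¬D(u)) ∧ ¬D(y) ∧ (¬D(s) ∨ ¬R(w)))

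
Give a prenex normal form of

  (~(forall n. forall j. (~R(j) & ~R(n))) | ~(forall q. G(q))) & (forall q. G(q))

Move each ¬ inward, flipping quantifiers it crosses:
  ((exists n. exists j. (R(j) | R(n))) | (exists q. ~G(q))) & (forall q. G(q))
Standardize variables apart so no two quantifiers bind the same name: q↦p.
  ((exists n. exists j. (R(j) | R(n))) | (exists q. ~G(q))) & (forall p. G(p))
Finally move all quantifiers to the prefix:
  exists n. exists j. exists q. forall p. ((R(j) | R(n) | ~G(q)) & G(p))

exists n. exists j. exists q. forall p. ((R(j) | R(n) | ~G(q)) & G(p))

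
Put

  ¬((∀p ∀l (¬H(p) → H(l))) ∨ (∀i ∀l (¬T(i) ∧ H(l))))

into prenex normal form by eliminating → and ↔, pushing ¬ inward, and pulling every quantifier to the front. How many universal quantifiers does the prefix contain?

First replace A → B with ¬A ∨ B.
  ¬((∀p ∀l (¬¬H(p) ∨ H(l))) ∨ (∀i ∀l (¬T(i) ∧ H(l))))
Drive negations inward (¬∀x A ≡ ∃x ¬A, ¬∃x A ≡ ∀x ¬A, De Morgan for ∧/∨):
  (∃p ∃l (¬H(p) ∧ ¬H(l))) ∧ (∃i ∃l (T(i) ∨ ¬H(l)))
Standardize variables apart so no two quantifiers bind the same name: l↦u.
  (∃p ∃l (¬H(p) ∧ ¬H(l))) ∧ (∃i ∃u (T(i) ∨ ¬H(u)))
Extract every quantifier outward, since the variables are now distinct and don't occur free across branches:
  ∃p ∃l ∃i ∃u (¬H(p) ∧ ¬H(l) ∧ (T(i) ∨ ¬H(u)))
The prefix is ∃p ∃l ∃i ∃u: 0 universal, 4 existential.

0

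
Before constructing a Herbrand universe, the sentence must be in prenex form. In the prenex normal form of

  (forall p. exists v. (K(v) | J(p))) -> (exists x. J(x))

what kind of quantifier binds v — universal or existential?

Eliminate → and ↔ using ¬ and ∨.
  ~(forall p. exists v. (K(v) | J(p))) | (exists x. J(x))
Drive negations inward (¬∀x A ≡ ∃x ¬A, ¬∃x A ≡ ∀x ¬A, De Morgan for ∧/∨):
  (exists p. forall v. (~K(v) & ~J(p))) | (exists x. J(x))
Pull the quantifiers to the front (each side's bound variable is not free in the other side):
  exists p. forall v. exists x. (~K(v) & ~J(p) | J(x))
The quantifier exists v sits under an odd number of negations (counting the antecedent side of each →), so it flips to forall v.

universal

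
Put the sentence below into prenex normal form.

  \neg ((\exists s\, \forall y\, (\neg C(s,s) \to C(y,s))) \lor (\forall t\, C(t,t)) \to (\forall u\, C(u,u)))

First replace A → B with ¬A ∨ B.
  \neg (\neg ((\exists s\, \forall y\, (\neg \neg C(s,s) \lor C(y,s))) \lor (\forall t\, C(t,t))) \lor (\forall u\, C(u,u)))
Push ¬ through the quantifiers and connectives to reach negation normal form:
  ((\exists s\, \forall y\, (C(s,s) \lor C(y,s))) \lor (\forall t\, C(t,t))) \land (\exists u\, \neg C(u,u))
Extract every quantifier outward, since the variables are now distinct and don't occur free across branches:
  \exists s\, \forall y\, \forall t\, \exists u\, ((C(s,s) \lor C(y,s) \lor C(t,t)) \land \neg C(u,u))

\exists s\, \forall y\, \forall t\, \exists u\, ((C(s,s) \lor C(y,s) \lor C(t,t)) \land \neg C(u,u))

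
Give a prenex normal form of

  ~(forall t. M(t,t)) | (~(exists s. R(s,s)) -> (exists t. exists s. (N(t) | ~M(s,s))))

First replace A → B with ¬A ∨ B.
  ~(forall t. M(t,t)) | ~~(exists s. R(s,s)) | (exists t. exists s. (N(t) | ~M(s,s)))
Push ¬ through the quantifiers and connectives to reach negation normal form:
  (exists t. ~M(t,t)) | (exists s. R(s,s)) | (exists t. exists s. (N(t) | ~M(s,s)))
Give each quantifier a distinct variable: t↦a, s↦x.
  (exists t. ~M(t,t)) | (exists s. R(s,s)) | (exists a. exists x. (N(a) | ~M(x,x)))
Pull the quantifiers to the front (each side's bound variable is not free in the other side):
  exists t. exists s. exists a. exists x. (~M(t,t) | R(s,s) | N(a) | ~M(x,x))

exists t. exists s. exists a. exists x. (~M(t,t) | R(s,s) | N(a) | ~M(x,x))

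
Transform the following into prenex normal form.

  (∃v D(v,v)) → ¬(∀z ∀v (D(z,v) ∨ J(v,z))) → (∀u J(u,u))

First replace A → B with ¬A ∨ B.
  ¬(∃v D(v,v)) ∨ ¬¬(∀z ∀v (D(z,v) ∨ J(v,z))) ∨ (∀u J(u,u))
Move each ¬ inward, flipping quantifiers it crosses:
  (∀v ¬D(v,v)) ∨ (∀z ∀v (D(z,v) ∨ J(v,z))) ∨ (∀u J(u,u))
Rename bound variables to avoid capture: v↦y1.
  (∀v ¬D(v,v)) ∨ (∀z ∀y1 (D(z,y1) ∨ J(y1,z))) ∨ (∀u J(u,u))
Finally move all quantifiers to the prefix:
  ∀v ∀z ∀y1 ∀u (¬D(v,v) ∨ D(z,y1) ∨ J(y1,z) ∨ J(u,u))

∀v ∀z ∀y1 ∀u (¬D(v,v) ∨ D(z,y1) ∨ J(y1,z) ∨ J(u,u))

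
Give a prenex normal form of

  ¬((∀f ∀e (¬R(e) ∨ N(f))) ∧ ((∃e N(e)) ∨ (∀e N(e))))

∃f ∃e ∀c ∃z (R(e) ∧ ¬N(f) ∨ ¬N(c) ∧ ¬N(z))

Push ¬ through the quantifiers and connectives to reach negation normal form:
  (∃f ∃e (R(e) ∧ ¬N(f))) ∨ (∀e ¬N(e)) ∧ (∃e ¬N(e))
Standardize variables apart so no two quantifiers bind the same name: e↦c, e↦z.
  (∃f ∃e (R(e) ∧ ¬N(f))) ∨ (∀c ¬N(c)) ∧ (∃z ¬N(z))
Finally move all quantifiers to the prefix:
  ∃f ∃e ∀c ∃z (R(e) ∧ ¬N(f) ∨ ¬N(c) ∧ ¬N(z))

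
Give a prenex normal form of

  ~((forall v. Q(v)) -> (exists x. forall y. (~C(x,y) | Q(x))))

Eliminate → and ↔ using ¬ and ∨.
  ~(~(forall v. Q(v)) | (exists x. forall y. (~C(x,y) | Q(x))))
Drive negations inward (¬∀x A ≡ ∃x ¬A, ¬∃x A ≡ ∀x ¬A, De Morgan for ∧/∨):
  (forall v. Q(v)) & (forall x. exists y. (C(x,y) & ~Q(x)))
All bound variables are already distinct, so no renaming is needed.
Extract every quantifier outward, since the variables are now distinct and don't occur free across branches:
  forall v. forall x. exists y. (Q(v) & C(x,y) & ~Q(x))

forall v. forall x. exists y. (Q(v) & C(x,y) & ~Q(x))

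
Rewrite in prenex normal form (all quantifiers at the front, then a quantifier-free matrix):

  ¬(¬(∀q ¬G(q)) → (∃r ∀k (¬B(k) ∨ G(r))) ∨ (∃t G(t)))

Rewrite implications/biconditionals: A → B as ¬A ∨ B.
  ¬(¬¬(∀q ¬G(q)) ∨ (∃r ∀k (¬B(k) ∨ G(r))) ∨ (∃t G(t)))
Drive negations inward (¬∀x A ≡ ∃x ¬A, ¬∃x A ≡ ∀x ¬A, De Morgan for ∧/∨):
  (∃q G(q)) ∧ (∀r ∃k (B(k) ∧ ¬G(r))) ∧ (∀t ¬G(t))
All bound variables are already distinct, so no renaming is needed.
Extract every quantifier outward, since the variables are now distinct and don't occur free across branches:
  ∃q ∀r ∃k ∀t (G(q) ∧ B(k) ∧ ¬G(r) ∧ ¬G(t))

∃q ∀r ∃k ∀t (G(q) ∧ B(k) ∧ ¬G(r) ∧ ¬G(t))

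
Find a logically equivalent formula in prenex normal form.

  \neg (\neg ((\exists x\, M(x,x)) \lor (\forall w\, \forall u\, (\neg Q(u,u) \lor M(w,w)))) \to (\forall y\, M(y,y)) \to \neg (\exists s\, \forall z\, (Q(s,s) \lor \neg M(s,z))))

Rewrite implications/biconditionals: A → B as ¬A ∨ B.
  \neg (\neg \neg ((\exists x\, M(x,x)) \lor (\forall w\, \forall u\, (\neg Q(u,u) \lor M(w,w)))) \lor \neg (\forall y\, M(y,y)) \lor \neg (\exists s\, \forall z\, (Q(s,s) \lor \neg M(s,z))))
Move each ¬ inward, flipping quantifiers it crosses:
  (\forall x\, \neg M(x,x)) \land (\exists w\, \exists u\, (Q(u,u) \land \neg M(w,w))) \land (\forall y\, M(y,y)) \land (\exists s\, \forall z\, (Q(s,s) \lor \neg M(s,z)))
Extract every quantifier outward, since the variables are now distinct and don't occur free across branches:
  \forall x\, \exists w\, \exists u\, \forall y\, \exists s\, \forall z\, (\neg M(x,x) \land Q(u,u) \land \neg M(w,w) \land M(y,y) \land (Q(s,s) \lor \neg M(s,z)))

\forall x\, \exists w\, \exists u\, \forall y\, \exists s\, \forall z\, (\neg M(x,x) \land Q(u,u) \land \neg M(w,w) \land M(y,y) \land (Q(s,s) \lor \neg M(s,z)))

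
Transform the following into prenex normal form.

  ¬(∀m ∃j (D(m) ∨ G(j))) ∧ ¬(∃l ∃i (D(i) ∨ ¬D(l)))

∃m ∀j ∀l ∀i (¬D(m) ∧ ¬G(j) ∧ ¬D(i) ∧ D(l))

Push ¬ through the quantifiers and connectives to reach negation normal form:
  (∃m ∀j (¬D(m) ∧ ¬G(j))) ∧ (∀l ∀i (¬D(i) ∧ D(l)))
All bound variables are already distinct, so no renaming is needed.
Finally move all quantifiers to the prefix:
  ∃m ∀j ∀l ∀i (¬D(m) ∧ ¬G(j) ∧ ¬D(i) ∧ D(l))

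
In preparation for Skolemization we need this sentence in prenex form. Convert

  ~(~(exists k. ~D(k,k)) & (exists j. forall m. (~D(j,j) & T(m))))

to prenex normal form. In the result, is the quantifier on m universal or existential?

Push ¬ through the quantifiers and connectives to reach negation normal form:
  (exists k. ~D(k,k)) | (forall j. exists m. (D(j,j) | ~T(m)))
Finally move all quantifiers to the prefix:
  exists k. forall j. exists m. (~D(k,k) | D(j,j) | ~T(m))
The quantifier forall m sits under an odd number of negations, so it flips to exists m.

existential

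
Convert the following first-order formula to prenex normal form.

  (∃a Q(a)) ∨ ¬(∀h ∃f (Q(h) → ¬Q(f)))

Rewrite implications/biconditionals: A → B as ¬A ∨ B.
  (∃a Q(a)) ∨ ¬(∀h ∃f (¬Q(h) ∨ ¬Q(f)))
Push ¬ through the quantifiers and connectives to reach negation normal form:
  (∃a Q(a)) ∨ (∃h ∀f (Q(h) ∧ Q(f)))
Finally move all quantifiers to the prefix:
  ∃a ∃h ∀f (Q(a) ∨ Q(h) ∧ Q(f))

∃a ∃h ∀f (Q(a) ∨ Q(h) ∧ Q(f))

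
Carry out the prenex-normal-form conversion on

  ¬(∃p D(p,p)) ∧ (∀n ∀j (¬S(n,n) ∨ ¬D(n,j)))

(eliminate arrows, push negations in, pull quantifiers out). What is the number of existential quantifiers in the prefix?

Push ¬ through the quantifiers and connectives to reach negation normal form:
  (∀p ¬D(p,p)) ∧ (∀n ∀j (¬S(n,n) ∨ ¬D(n,j)))
All bound variables are already distinct, so no renaming is needed.
Extract every quantifier outward, since the variables are now distinct and don't occur free across branches:
  ∀p ∀n ∀j (¬D(p,p) ∧ (¬S(n,n) ∨ ¬D(n,j)))
The prefix is ∀p ∀n ∀j: 3 universal, 0 existential.

0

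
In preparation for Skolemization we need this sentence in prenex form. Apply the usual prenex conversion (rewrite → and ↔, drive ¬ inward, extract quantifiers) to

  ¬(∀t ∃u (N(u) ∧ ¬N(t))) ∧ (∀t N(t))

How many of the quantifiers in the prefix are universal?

2

Drive negations inward (¬∀x A ≡ ∃x ¬A, ¬∃x A ≡ ∀x ¬A, De Morgan for ∧/∨):
  (∃t ∀u (¬N(u) ∨ N(t))) ∧ (∀t N(t))
Standardize variables apart so no two quantifiers bind the same name: t↦z.
  (∃t ∀u (¬N(u) ∨ N(t))) ∧ (∀z N(z))
Extract every quantifier outward, since the variables are now distinct and don't occur free across branches:
  ∃t ∀u ∀z ((¬N(u) ∨ N(t)) ∧ N(z))
The prefix is ∃t ∀u ∀z: 2 universal, 1 existential.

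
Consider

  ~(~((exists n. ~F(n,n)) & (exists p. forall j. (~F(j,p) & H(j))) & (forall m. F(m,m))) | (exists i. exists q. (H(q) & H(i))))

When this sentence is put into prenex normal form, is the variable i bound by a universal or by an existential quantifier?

Push ¬ through the quantifiers and connectives to reach negation normal form:
  (exists n. ~F(n,n)) & (exists p. forall j. (~F(j,p) & H(j))) & (forall m. F(m,m)) & (forall i. forall q. (~H(q) | ~H(i)))
All bound variables are already distinct, so no renaming is needed.
Extract every quantifier outward, since the variables are now distinct and don't occur free across branches:
  exists n. exists p. forall j. forall m. forall i. forall q. (~F(n,n) & ~F(j,p) & H(j) & F(m,m) & (~H(q) | ~H(i)))
The quantifier exists i sits under an odd number of negations, so it flips to forall i.

universal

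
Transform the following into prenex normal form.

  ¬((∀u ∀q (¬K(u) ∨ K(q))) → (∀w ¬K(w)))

∀u ∀q ∃w ((¬K(u) ∨ K(q)) ∧ K(w))

First replace A → B with ¬A ∨ B.
  ¬(¬(∀u ∀q (¬K(u) ∨ K(q))) ∨ (∀w ¬K(w)))
Drive negations inward (¬∀x A ≡ ∃x ¬A, ¬∃x A ≡ ∀x ¬A, De Morgan for ∧/∨):
  (∀u ∀q (¬K(u) ∨ K(q))) ∧ (∃w K(w))
Finally move all quantifiers to the prefix:
  ∀u ∀q ∃w ((¬K(u) ∨ K(q)) ∧ K(w))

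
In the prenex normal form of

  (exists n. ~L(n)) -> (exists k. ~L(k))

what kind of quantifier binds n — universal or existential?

Rewrite implications/biconditionals: A → B as ¬A ∨ B.
  ~(exists n. ~L(n)) | (exists k. ~L(k))
Push ¬ through the quantifiers and connectives to reach negation normal form:
  (forall n. L(n)) | (exists k. ~L(k))
All bound variables are already distinct, so no renaming is needed.
Pull the quantifiers to the front (each side's bound variable is not free in the other side):
  forall n. exists k. (L(n) | ~L(k))
The quantifier exists n sits under an odd number of negations (counting the antecedent side of each →), so it flips to forall n.

universal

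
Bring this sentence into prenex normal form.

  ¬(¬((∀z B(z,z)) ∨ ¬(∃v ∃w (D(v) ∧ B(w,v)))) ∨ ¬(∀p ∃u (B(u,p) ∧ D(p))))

Push ¬ through the quantifiers and connectives to reach negation normal form:
  ((∀z B(z,z)) ∨ (∀v ∀w (¬D(v) ∨ ¬B(w,v)))) ∧ (∀p ∃u (B(u,p) ∧ D(p)))
All bound variables are already distinct, so no renaming is needed.
Pull the quantifiers to the front (each side's bound variable is not free in the other side):
  ∀z ∀v ∀w ∀p ∃u ((B(z,z) ∨ ¬D(v) ∨ ¬B(w,v)) ∧ B(u,p) ∧ D(p))

∀z ∀v ∀w ∀p ∃u ((B(z,z) ∨ ¬D(v) ∨ ¬B(w,v)) ∧ B(u,p) ∧ D(p))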